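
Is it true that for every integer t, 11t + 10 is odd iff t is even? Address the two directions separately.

(⇒) fails and (⇐) fails.

(⟹) This fails: t = 3 gives 11t + 10 = 43, which is odd, but 3 is odd, not even.

(⟸) This also fails: t = 0 is even, but 11t + 10 = 10 is even, not odd.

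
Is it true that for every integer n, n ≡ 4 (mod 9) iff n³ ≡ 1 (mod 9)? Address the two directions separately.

(⟸) This fails: take n = 1. Then 1³ = 1 ≡ 1 (mod 9), yet 1 ≡ 1 (mod 9), not 4.

(⟹) Suppose n ≡ 4 (mod 9). Write n = 9j + 4. Then (9j + 4)³ = 729j³ + 972j² + 432j + 64 = 9(81j³ + 108j² + 48j + 7) + 1, so n³ ≡ 1 (mod 9).

Only the forward implication holds.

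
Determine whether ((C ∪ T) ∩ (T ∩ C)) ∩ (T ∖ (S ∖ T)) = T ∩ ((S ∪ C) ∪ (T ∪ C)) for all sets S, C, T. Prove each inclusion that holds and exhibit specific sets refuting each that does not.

Only the forward inclusion holds.

Forward inclusion. Let x ∈ ((C ∪ T) ∩ (T ∩ C)) ∩ (T ∖ (S ∖ T)). Then either x ∈ C ∩ T and x ∉ S; or x ∈ S ∩ C ∩ T. In each case x ∈ T ∩ ((S ∪ C) ∪ (T ∪ C)), so ((C ∪ T) ∩ (T ∩ C)) ∩ (T ∖ (S ∖ T)) ⊆ T ∩ ((S ∪ C) ∪ (T ∪ C)).

Reverse inclusion. This inclusion fails. Take S = ∅, C = ∅, T = {1}; then 1 ∈ T ∩ ((S ∪ C) ∪ (T ∪ C)) but 1 ∉ ((C ∪ T) ∩ (T ∩ C)) ∩ (T ∖ (S ∖ T)).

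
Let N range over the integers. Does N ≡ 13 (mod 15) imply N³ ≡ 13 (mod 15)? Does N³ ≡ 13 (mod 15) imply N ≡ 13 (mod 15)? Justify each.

Neither direction holds.

(→) This fails: take N = 13. Then 13 ≡ 13 (mod 15), but 13³ = 2197 ≡ 7 (mod 15), not 13.

(←) This fails: take N = 7. Then 7³ = 343 ≡ 13 (mod 15), yet 7 ≡ 7 (mod 15), not 13.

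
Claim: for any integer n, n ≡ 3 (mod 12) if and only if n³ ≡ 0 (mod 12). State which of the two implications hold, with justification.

Neither direction holds.

(⟹) This fails: take n = 3. Then 3 ≡ 3 (mod 12), but 3³ = 27 ≡ 3 (mod 12), not 0.

(⟸) This fails: take n = 0. Then 0³ = 0 ≡ 0 (mod 12), yet 0 ≡ 0 (mod 12), not 3.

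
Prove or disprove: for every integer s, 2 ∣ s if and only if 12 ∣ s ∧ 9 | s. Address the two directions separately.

Forward direction. This fails: take s = 2. Certainly 2 ∣ 2, but 12 ∤ 2.

Converse. Suppose 12 ∣ s and 9 ∣ s. Any common multiple of 12 and 9 is a multiple of their lcm; here lcm(12, 9) = 12·9/gcd(12, 9) = 108/3 = 36, so 36 ∣ s. Since 2 ∣ 36, it follows that 2 ∣ s.

(⇒) fails; (⇐) holds.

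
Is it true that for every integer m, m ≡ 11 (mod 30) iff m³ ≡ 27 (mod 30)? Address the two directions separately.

(⇒) This fails: take m = 11. Then 11 ≡ 11 (mod 30), but 11³ = 1331 ≡ 11 (mod 30), not 27.

(⇐) This fails: take m = 3. Then 3³ = 27 ≡ 27 (mod 30), yet 3 ≡ 3 (mod 30), not 11.

Neither direction holds.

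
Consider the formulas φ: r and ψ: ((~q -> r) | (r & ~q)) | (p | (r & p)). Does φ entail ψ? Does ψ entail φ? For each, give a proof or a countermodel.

Forward direction. Assume the antecedent. If r is true, the consequent reduces to true regardless of the other variables. If r is false, the antecedent cannot hold. Either way the consequent holds.

Converse. This fails. Under r = F, q = T, p = F, the left side is false but the right side is true.

Not equivalent: only (⇒) holds.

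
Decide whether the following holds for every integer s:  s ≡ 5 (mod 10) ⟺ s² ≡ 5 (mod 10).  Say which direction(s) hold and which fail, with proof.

Equivalent; both directions hold.

[⇐] For the converse, argue contrapositively. If s ≢ 5 (mod 10), then s is congruent to one of 0, 1, 2, 3, 4, 6, 7, 8, 9 modulo 10, and these give s² ≡ 0, 1, 4, 9, 6, 6, 9, 4, 1 respectively — never 5.

[⇒] Suppose s ≡ 5 (mod 10). Write s = 10j + 5. Then (10j + 5)² = 100j² + 100j + 25 = 10(10j² + 10j + 2) + 5, so s² ≡ 5 (mod 10).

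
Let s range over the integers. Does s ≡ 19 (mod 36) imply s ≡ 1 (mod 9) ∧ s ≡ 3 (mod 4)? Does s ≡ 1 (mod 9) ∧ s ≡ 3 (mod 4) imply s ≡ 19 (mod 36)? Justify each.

Forward direction. Suppose s ≡ 19 (mod 36); write s = 36j + 19. Since 9 ∣ 36, reducing mod 9 gives s ≡ 19 ≡ 1 (mod 9); since 4 ∣ 36, reducing mod 4 gives s ≡ 19 ≡ 3 (mod 4).

Converse. If s ≡ 1 (mod 9) and s ≡ 3 (mod 4), then by the Chinese remainder theorem s ≡ 19 (mod 36). This is exactly s ≡ 19 (mod 36).

Both implications hold.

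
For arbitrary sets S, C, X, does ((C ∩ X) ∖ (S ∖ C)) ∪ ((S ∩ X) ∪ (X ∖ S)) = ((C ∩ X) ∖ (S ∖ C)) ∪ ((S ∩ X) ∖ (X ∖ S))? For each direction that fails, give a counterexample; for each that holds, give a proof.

(⟹) This inclusion fails. Take S = ∅, C = ∅, X = {1}; then 1 ∈ ((C ∩ X) ∖ (S ∖ C)) ∪ ((S ∩ X) ∪ (X ∖ S)) but 1 ∉ ((C ∩ X) ∖ (S ∖ C)) ∪ ((S ∩ X) ∖ (X ∖ S)).

(⟸) Let x ∈ ((C ∩ X) ∖ (S ∖ C)) ∪ ((S ∩ X) ∖ (X ∖ S)). Then either x ∈ S ∩ X and x ∉ C; or x ∈ C ∩ X and x ∉ S; or x ∈ S ∩ C ∩ X. In each case x ∈ ((C ∩ X) ∖ (S ∖ C)) ∪ ((S ∩ X) ∪ (X ∖ S)), so ((C ∩ X) ∖ (S ∖ C)) ∪ ((S ∩ X) ∖ (X ∖ S)) ⊆ ((C ∩ X) ∖ (S ∖ C)) ∪ ((S ∩ X) ∪ (X ∖ S)).

Only the reverse inclusion holds.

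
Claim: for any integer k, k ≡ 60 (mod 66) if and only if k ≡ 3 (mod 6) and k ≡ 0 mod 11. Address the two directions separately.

Both directions fail.

(⇒) This fails: k = 60 gives 60 ≡ 60 (mod 66) but 60 ≡ 0 (mod 6), so the conjunction on the right does not hold.

(⇐) This fails: k = 33 satisfies both congruences on the right (33 ≡ 3 mod 6 and 33 ≡ 0 mod 11) yet 33 ≡ 33 (mod 66), not 60.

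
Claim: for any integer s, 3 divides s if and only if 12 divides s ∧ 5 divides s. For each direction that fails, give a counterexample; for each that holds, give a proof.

The forward direction fails; the converse holds.

Converse. Suppose 12 ∣ s and 5 ∣ s. Any common multiple of 12 and 5 is a multiple of their lcm; here gcd(12, 5) = 1, so lcm(12, 5) = 12·5 = 60, so 60 ∣ s. Since 3 ∣ 60, it follows that 3 ∣ s.

Forward direction. This fails: take s = 3. Certainly 3 ∣ 3, but 12 ∤ 3.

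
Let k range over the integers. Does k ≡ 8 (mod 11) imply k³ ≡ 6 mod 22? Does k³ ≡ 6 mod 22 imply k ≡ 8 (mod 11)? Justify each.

(→) This fails: take k = 19. Then 19 ≡ 8 (mod 11), but 19³ = 6859 ≡ 17 (mod 22), not 6.

(←) Conversely, the residues r modulo 22 with r³ ≡ 6 (mod 22) are exactly {8}, and each is ≡ 8 (mod 11).

Only the converse holds.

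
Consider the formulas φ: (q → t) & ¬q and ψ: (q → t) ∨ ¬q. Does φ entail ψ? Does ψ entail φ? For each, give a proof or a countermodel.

(⇒) holds; (⇐) fails.

Forward direction. Assume the antecedent. If t is true, (q → t) ∨ ¬q reduces to true regardless of the other variables. If t is false, the antecedent forces (t = F, q = F), and (q → t) ∨ ¬q holds there. Either way (q → t) ∨ ¬q holds.

Converse. This fails. Under t = T, q = T, the left side is false but the right side is true.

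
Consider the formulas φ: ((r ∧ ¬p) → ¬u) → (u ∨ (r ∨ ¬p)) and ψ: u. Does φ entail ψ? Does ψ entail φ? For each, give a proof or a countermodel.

Only the converse holds.

(←) Assume the antecedent. If p is true, the antecedent forces (p = T, r = F, u = T) or (p = T, r = T, u = T), and the consequent holds there. If p is false, the consequent reduces to true regardless of the other variables. Either way the consequent holds.

(→) This fails. Under p = F, r = F, u = F, the left side is true but the right side is false.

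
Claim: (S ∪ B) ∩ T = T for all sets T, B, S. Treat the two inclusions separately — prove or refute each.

(⊆) Let x ∈ (S ∪ B) ∩ T. Then either x ∈ T ∩ B and x ∉ S; or x ∈ T ∩ S and x ∉ B; or x ∈ T ∩ B ∩ S. In each case x ∈ T, so (S ∪ B) ∩ T ⊆ T.

(⊇) This inclusion fails. Take T = {1}, B = ∅, S = ∅; then 1 ∈ T but 1 ∉ (S ∪ B) ∩ T.

Only the forward inclusion holds.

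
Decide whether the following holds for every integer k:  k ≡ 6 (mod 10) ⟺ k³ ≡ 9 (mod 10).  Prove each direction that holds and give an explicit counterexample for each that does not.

Forward direction. This fails: take k = 6. Then 6 ≡ 6 (mod 10), but 6³ = 216 ≡ 6 (mod 10), not 9.

Converse. This fails: take k = 9. Then 9³ = 729 ≡ 9 (mod 10), yet 9 ≡ 9 (mod 10), not 6.

Neither direction holds.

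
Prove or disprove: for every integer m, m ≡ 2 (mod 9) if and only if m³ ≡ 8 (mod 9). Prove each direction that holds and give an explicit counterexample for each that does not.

(⇒) holds; (⇐) fails.

(⇐) This fails: take m = 5. Then 5³ = 125 ≡ 8 (mod 9), yet 5 ≡ 5 (mod 9), not 2.

(⇒) Suppose m ≡ 2 (mod 9). Write m = 9j + 2. Then (9j + 2)³ = 729j³ + 486j² + 108j + 8 = 9(81j³ + 54j² + 12j) + 8, so m³ ≡ 8 (mod 9).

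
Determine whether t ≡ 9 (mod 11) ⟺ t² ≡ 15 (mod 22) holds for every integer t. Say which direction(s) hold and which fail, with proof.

(⇒) fails and (⇐) fails.

[⇒] This fails: take t = 20. Then 20 ≡ 9 (mod 11), but 20² = 400 ≡ 4 (mod 22), not 15.

[⇐] This fails: take t = 13. Then 13² = 169 ≡ 15 (mod 22), yet 13 ≡ 2 (mod 11), not 9.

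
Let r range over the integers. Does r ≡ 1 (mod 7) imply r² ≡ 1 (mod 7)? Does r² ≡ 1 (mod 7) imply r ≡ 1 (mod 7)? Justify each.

The forward direction holds; the converse fails.

[⇒] Suppose r ≡ 1 (mod 7). Write r = 7j + 1. Then (7j + 1)² = 49j² + 14j + 1 = 7(7j² + 2j) + 1, so r² ≡ 1 (mod 7).

[⇐] This fails: take r = 6. Then 6² = 36 ≡ 1 (mod 7), yet 6 ≡ 6 (mod 7), not 1.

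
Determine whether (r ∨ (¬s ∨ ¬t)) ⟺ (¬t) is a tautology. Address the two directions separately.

[⇒] This fails. Under t = T, r = F, s = F, the left side is true but the right side is false.

[⇐] Assume the antecedent. If t is true, the antecedent cannot hold. If t is false, r ∨ (¬s ∨ ¬t) reduces to true regardless of the other variables. Either way r ∨ (¬s ∨ ¬t) holds.

Not equivalent: only (⇐) holds.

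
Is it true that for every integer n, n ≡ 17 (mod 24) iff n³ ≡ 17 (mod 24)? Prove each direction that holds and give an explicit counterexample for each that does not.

Forward direction. Suppose n ≡ 17 (mod 24). Write n = 24j + 17. Then (24j + 17)³ = 13824j³ + 29376j² + 20808j + 4913 = 24(576j³ + 1224j² + 867j + 204) + 17, so n³ ≡ 17 (mod 24).

Converse. Suppose n³ ≡ 17 (mod 24). The only residue r in {0, …, 23} with r³ ≡ 17 (mod 24) is r = 17, so n ≡ 17 (mod 24).

Both directions hold; the statement is true.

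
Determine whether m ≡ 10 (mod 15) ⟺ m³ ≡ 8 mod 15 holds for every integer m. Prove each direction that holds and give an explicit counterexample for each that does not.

Neither direction holds.

Forward direction. This fails: take m = 10. Then 10 ≡ 10 (mod 15), but 10³ = 1000 ≡ 10 (mod 15), not 8.

Converse. This fails: take m = 2. Then 2³ = 8 ≡ 8 (mod 15), yet 2 ≡ 2 (mod 15), not 10.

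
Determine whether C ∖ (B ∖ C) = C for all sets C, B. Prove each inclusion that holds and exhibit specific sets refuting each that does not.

The two sets are equal.

(⊆) Let x ∈ C ∖ (B ∖ C). Then either x ∈ C and x ∉ B; or x ∈ C ∩ B. In each case x ∈ C, so C ∖ (B ∖ C) ⊆ C.

(⊇) Let x ∈ C. Then either x ∈ C and x ∉ B; or x ∈ C ∩ B. In each case x ∈ C ∖ (B ∖ C), so C ⊆ C ∖ (B ∖ C).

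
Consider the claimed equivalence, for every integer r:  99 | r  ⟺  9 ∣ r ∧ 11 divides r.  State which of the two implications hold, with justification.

(⇒) If 99 ∣ r, write r = 99q. Since 99 = 11·9, r = 9·(11q), so 9 ∣ r; and since 99 = 9·11, r = 11·(9q), so 11 ∣ r.

(⇐) Suppose 9 ∣ r and 11 ∣ r. Any common multiple of 9 and 11 is a multiple of their lcm; here gcd(9, 11) = 1, so lcm(9, 11) = 9·11 = 99, so 99 ∣ r.

Equivalent; both directions hold.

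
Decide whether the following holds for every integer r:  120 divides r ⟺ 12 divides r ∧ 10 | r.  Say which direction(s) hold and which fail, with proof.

[⇐] This fails: take r = 60. Both 12 ∣ 60 and 10 ∣ 60, yet 60 is not a multiple of 120 (since 60 = 0·120 + 60), so 120 ∤ 60.

[⇒] If 120 ∣ r, write r = 120q. Since 120 = 10·12, r = 12·(10q), so 12 ∣ r; and since 120 = 12·10, r = 10·(12q), so 10 ∣ r.

(⇒) holds; (⇐) fails.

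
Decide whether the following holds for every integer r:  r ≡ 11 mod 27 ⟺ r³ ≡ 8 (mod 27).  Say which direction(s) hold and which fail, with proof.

(⟸) This fails: take r = 2. Then 2³ = 8 ≡ 8 (mod 27), yet 2 ≡ 2 (mod 27), not 11.

(⟹) Suppose r ≡ 11 mod 27. Write r = 27j + 11. Then (27j + 11)³ = 19683j³ + 24057j² + 9801j + 1331 = 27(729j³ + 891j² + 363j + 49) + 8, so r³ ≡ 8 (mod 27).

The forward direction holds; the converse fails.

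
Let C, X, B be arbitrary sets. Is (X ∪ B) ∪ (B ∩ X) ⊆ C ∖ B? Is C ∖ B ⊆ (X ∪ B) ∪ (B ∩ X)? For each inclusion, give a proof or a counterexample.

Neither inclusion holds.

(⊆) This inclusion fails. Take C = ∅, X = {1}, B = ∅; then 1 ∈ (X ∪ B) ∪ (B ∩ X) but 1 ∉ C ∖ B.

(⊇) This inclusion fails. Take C = {1}, X = ∅, B = ∅; then 1 ∈ C ∖ B but 1 ∉ (X ∪ B) ∪ (B ∩ X).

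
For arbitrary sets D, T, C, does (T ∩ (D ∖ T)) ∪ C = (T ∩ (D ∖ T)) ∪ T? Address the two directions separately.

Forward inclusion. This inclusion fails. Take D = ∅, T = ∅, C = {1}; then 1 ∈ (T ∩ (D ∖ T)) ∪ C but 1 ∉ (T ∩ (D ∖ T)) ∪ T.

Reverse inclusion. This inclusion fails. Take D = ∅, T = {1}, C = ∅; then 1 ∈ (T ∩ (D ∖ T)) ∪ T but 1 ∉ (T ∩ (D ∖ T)) ∪ C.

(⊆) fails and (⊇) fails.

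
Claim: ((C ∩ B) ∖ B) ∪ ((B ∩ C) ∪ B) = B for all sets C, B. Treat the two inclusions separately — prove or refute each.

(⟹) Let x ∈ ((C ∩ B) ∖ B) ∪ ((B ∩ C) ∪ B). Then either x ∈ B and x ∉ C; or x ∈ C ∩ B. In each case x ∈ B, so ((C ∩ B) ∖ B) ∪ ((B ∩ C) ∪ B) ⊆ B.

(⟸) Let x ∈ B. Then either x ∈ B and x ∉ C; or x ∈ C ∩ B. In each case x ∈ ((C ∩ B) ∖ B) ∪ ((B ∩ C) ∪ B), so B ⊆ ((C ∩ B) ∖ B) ∪ ((B ∩ C) ∪ B).

The two sets are equal.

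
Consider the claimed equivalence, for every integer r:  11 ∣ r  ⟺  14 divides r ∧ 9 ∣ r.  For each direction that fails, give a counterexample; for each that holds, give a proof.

(→) This fails: take r = 11. Certainly 11 ∣ 11, but 14 ∤ 11.

(←) This fails: take r = 126. Both 14 ∣ 126 and 9 ∣ 126, yet 126 is not a multiple of 11 (since 126 = 11·11 + 5), so 11 ∤ 126.

Neither direction holds.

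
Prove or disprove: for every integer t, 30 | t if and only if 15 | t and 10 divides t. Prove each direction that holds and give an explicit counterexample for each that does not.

The biconditional holds.

(→) If 30 ∣ t, write t = 30q. Since 30 = 2·15, t = 15·(2q), so 15 ∣ t; and since 30 = 3·10, t = 10·(3q), so 10 ∣ t.

(←) Suppose 15 ∣ t and 10 ∣ t. Any common multiple of 15 and 10 is a multiple of their lcm; here lcm(15, 10) = 15·10/gcd(15, 10) = 150/5 = 30, so 30 ∣ t.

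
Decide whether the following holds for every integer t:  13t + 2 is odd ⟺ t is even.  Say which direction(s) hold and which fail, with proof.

Neither direction holds.

(⟹) This fails: t = 7 gives 13t + 2 = 93, which is odd, but 7 is odd, not even.

(⟸) This also fails: t = 2 is even, but 13t + 2 = 28 is even, not odd.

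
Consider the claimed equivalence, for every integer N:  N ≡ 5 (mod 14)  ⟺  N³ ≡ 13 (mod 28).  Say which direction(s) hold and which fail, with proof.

[⇒] This fails: take N = 19. Then 19 ≡ 5 (mod 14), but 19³ = 6859 ≡ 27 (mod 28), not 13.

[⇐] This fails: take N = 13. Then 13³ = 2197 ≡ 13 (mod 28), yet 13 ≡ 13 (mod 14), not 5.

Neither implication holds.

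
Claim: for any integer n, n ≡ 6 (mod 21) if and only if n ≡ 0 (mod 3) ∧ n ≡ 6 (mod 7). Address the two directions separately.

Both implications hold.

[⇒] Suppose n ≡ 6 (mod 21); write n = 21j + 6. Since 3 ∣ 21, reducing mod 3 gives n ≡ 6 ≡ 0 (mod 3); since 7 ∣ 21, reducing mod 7 gives n ≡ 6 (mod 7).

[⇐] Conversely, if n ≡ 0 (mod 3) and n ≡ 6 (mod 7), then by the Chinese remainder theorem n ≡ 6 (mod 21). This is exactly n ≡ 6 (mod 21).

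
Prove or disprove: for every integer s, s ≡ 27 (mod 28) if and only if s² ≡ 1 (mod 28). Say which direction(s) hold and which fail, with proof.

Only the forward implication holds.

(⟹) Suppose s ≡ 27 (mod 28). Write s = 28j + 27. Then (28j + 27)² = 784j² + 1512j + 729 = 28(28j² + 54j + 26) + 1, so s² ≡ 1 (mod 28).

(⟸) This fails: take s = 1. Then 1² = 1 ≡ 1 (mod 28), yet 1 ≡ 1 (mod 28), not 27.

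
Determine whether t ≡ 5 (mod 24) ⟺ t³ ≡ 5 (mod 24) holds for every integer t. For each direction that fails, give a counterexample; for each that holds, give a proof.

Forward direction. Suppose t ≡ 5 (mod 24). Write t = 24j + 5. Then (24j + 5)³ = 13824j³ + 8640j² + 1800j + 125 = 24(576j³ + 360j² + 75j + 5) + 5, so t³ ≡ 5 (mod 24).

Converse. Suppose t³ ≡ 5 (mod 24). The only residue r in {0, …, 23} with r³ ≡ 5 (mod 24) is r = 5, so t ≡ 5 (mod 24).

Both directions hold; the statement is true.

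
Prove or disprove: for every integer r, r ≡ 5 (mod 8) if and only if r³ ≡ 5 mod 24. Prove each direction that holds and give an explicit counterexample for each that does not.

(⟹) This fails: take r = 13. Then 13 ≡ 5 (mod 8), but 13³ = 2197 ≡ 13 (mod 24), not 5.

(⟸) Conversely, the residues r modulo 24 with r³ ≡ 5 (mod 24) are exactly {5}, and each is ≡ 5 (mod 8).

The forward direction fails; the converse holds.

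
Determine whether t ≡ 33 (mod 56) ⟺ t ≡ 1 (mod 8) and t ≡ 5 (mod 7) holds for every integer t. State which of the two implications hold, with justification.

[⇐] If t ≡ 1 (mod 8) and t ≡ 5 (mod 7), then by the Chinese remainder theorem t ≡ 33 (mod 56). This is exactly t ≡ 33 (mod 56).

[⇒] Suppose t ≡ 33 (mod 56); write t = 56j + 33. Since 8 ∣ 56, reducing mod 8 gives t ≡ 33 ≡ 1 (mod 8); since 7 ∣ 56, reducing mod 7 gives t ≡ 33 ≡ 5 (mod 7).

Both implications hold.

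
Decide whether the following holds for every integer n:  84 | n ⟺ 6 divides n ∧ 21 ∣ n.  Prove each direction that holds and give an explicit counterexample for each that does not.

(⟹) If 84 ∣ n, write n = 84q. Since 84 = 14·6, n = 6·(14q), so 6 ∣ n; and since 84 = 4·21, n = 21·(4q), so 21 ∣ n.

(⟸) This fails: take n = 42. Both 6 ∣ 42 and 21 ∣ 42, yet 42 is not a multiple of 84 (since 42 = 0·84 + 42), so 84 ∤ 42.

(⇒) holds; (⇐) fails.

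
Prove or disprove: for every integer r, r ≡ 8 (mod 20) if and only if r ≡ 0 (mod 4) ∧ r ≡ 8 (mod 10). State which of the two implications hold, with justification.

(⇒) Suppose r ≡ 8 (mod 20); write r = 20j + 8. Since 4 ∣ 20, reducing mod 4 gives r ≡ 8 ≡ 0 (mod 4); since 10 ∣ 20, reducing mod 10 gives r ≡ 8 (mod 10).

(⇐) Conversely, if r ≡ 0 (mod 4) and r ≡ 8 (mod 10), then by the Chinese remainder theorem r ≡ 8 (mod 20). This is exactly r ≡ 8 (mod 20).

Both directions hold; the statement is true.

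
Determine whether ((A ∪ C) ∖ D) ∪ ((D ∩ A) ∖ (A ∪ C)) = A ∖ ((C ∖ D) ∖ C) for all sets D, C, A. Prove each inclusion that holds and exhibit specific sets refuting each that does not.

(⊆) This inclusion fails. Take D = ∅, C = {1}, A = ∅; then 1 ∈ ((A ∪ C) ∖ D) ∪ ((D ∩ A) ∖ (A ∪ C)) but 1 ∉ A ∖ ((C ∖ D) ∖ C).

(⊇) This inclusion fails. Take D = {1}, C = ∅, A = {1}; then 1 ∈ A ∖ ((C ∖ D) ∖ C) but 1 ∉ ((A ∪ C) ∖ D) ∪ ((D ∩ A) ∖ (A ∪ C)).

Both inclusions fail.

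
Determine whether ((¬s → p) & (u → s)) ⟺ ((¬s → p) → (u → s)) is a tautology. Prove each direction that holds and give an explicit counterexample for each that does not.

(⇒) holds; (⇐) fails.

Converse. This fails. Under p = F, u = F, s = F, the left side is false but the right side is true.

Forward direction. Assume the antecedent. If u is true, the antecedent forces (p = F, u = T, s = T) or (p = T, u = T, s = T), and (¬s → p) → (u → s) holds there. If u is false, (¬s → p) → (u → s) reduces to true regardless of the other variables. Either way (¬s → p) → (u → s) holds.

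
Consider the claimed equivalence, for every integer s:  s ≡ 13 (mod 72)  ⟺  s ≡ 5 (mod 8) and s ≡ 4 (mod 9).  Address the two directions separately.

Both directions hold; the statement is true.

[⇐] If s ≡ 5 (mod 8) and s ≡ 4 (mod 9), then by the Chinese remainder theorem s ≡ 13 (mod 72). This is exactly s ≡ 13 (mod 72).

[⇒] Suppose s ≡ 13 (mod 72); write s = 72j + 13. Since 8 ∣ 72, reducing mod 8 gives s ≡ 13 ≡ 5 (mod 8); since 9 ∣ 72, reducing mod 9 gives s ≡ 13 ≡ 4 (mod 9).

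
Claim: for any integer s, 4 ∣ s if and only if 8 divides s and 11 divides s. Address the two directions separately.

Forward direction. This fails: take s = 4. Certainly 4 ∣ 4, but 8 ∤ 4.

Converse. Suppose 8 ∣ s and 11 ∣ s. Any common multiple of 8 and 11 is a multiple of their lcm; here gcd(8, 11) = 1, so lcm(8, 11) = 8·11 = 88, so 88 ∣ s. Since 4 ∣ 88, it follows that 4 ∣ s.

Only the reverse direction holds.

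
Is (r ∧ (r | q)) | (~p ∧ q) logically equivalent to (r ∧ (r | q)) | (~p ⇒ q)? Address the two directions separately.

Only the forward implication holds.

(⇒) Assume the antecedent. If q is true, (r ∧ (r | q)) | (~p ⇒ q) reduces to true regardless of the other variables. If q is false, the antecedent forces (p = F, q = F, r = T) or (p = T, q = F, r = T), and (r ∧ (r | q)) | (~p ⇒ q) holds there. Either way (r ∧ (r | q)) | (~p ⇒ q) holds.

(⇐) This fails. Under p = T, q = F, r = F, the left side is false but the right side is true.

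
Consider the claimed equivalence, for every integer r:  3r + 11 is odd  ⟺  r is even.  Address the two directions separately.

Both directions hold; the statement is true.

Converse. Suppose r is even; write r = 2j. Then 3r + 11 = 3·(2j) + 11 = 2·3j + 11, which is odd.

Forward direction. Suppose 3r + 11 is odd. Since 3 is odd, 3r and r have the same parity, so 3r + 11 ≡ r + 11 (mod 2). As 11 is odd, 3r + 11 is odd exactly when r is even. Thus r is even.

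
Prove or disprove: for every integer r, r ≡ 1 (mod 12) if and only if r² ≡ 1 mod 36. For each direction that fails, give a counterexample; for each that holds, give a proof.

(→) This fails: take r = 13. Then 13 ≡ 1 (mod 12), but 13² = 169 ≡ 25 (mod 36), not 1.

(←) This fails: take r = 17. Then 17² = 289 ≡ 1 (mod 36), yet 17 ≡ 5 (mod 12), not 1.

Neither direction holds.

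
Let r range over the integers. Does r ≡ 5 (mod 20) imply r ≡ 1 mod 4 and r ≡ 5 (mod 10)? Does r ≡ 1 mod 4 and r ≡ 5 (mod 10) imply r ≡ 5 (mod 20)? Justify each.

Both directions hold.

(←) If r ≡ 1 (mod 4) and r ≡ 5 (mod 10), then by the Chinese remainder theorem r ≡ 5 (mod 20). This is exactly r ≡ 5 (mod 20).

(→) Suppose r ≡ 5 (mod 20); write r = 20j + 5. Since 4 ∣ 20, reducing mod 4 gives r ≡ 5 ≡ 1 (mod 4); since 10 ∣ 20, reducing mod 10 gives r ≡ 5 (mod 10).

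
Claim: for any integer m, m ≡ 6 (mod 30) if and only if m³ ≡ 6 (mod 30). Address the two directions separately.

(⟸) Suppose m³ ≡ 6 (mod 30). The only residue r in {0, …, 29} with r³ ≡ 6 (mod 30) is r = 6, so m ≡ 6 (mod 30).

(⟹) Suppose m ≡ 6 (mod 30). Write m = 30j + 6. Then (30j + 6)³ = 27000j³ + 16200j² + 3240j + 216 = 30(900j³ + 540j² + 108j + 7) + 6, so m³ ≡ 6 (mod 30).

Both directions hold.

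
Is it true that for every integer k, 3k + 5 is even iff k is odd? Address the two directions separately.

(⟹) Suppose 3k + 5 is even. Since 3 is odd, 3k and k have the same parity, so 3k + 5 ≡ k + 5 (mod 2). As 5 is odd, 3k + 5 is even exactly when k is odd. Thus k is odd.

(⟸) Conversely, suppose k is odd; write k = 2j + 1. Then 3k + 5 = 3·(2j + 1) + 5 = 2·3j + 8, which is even.

Both directions hold.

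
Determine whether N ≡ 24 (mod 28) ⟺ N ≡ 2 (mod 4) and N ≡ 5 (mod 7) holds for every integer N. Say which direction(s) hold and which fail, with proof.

Forward direction. This fails: N = 24 gives 24 ≡ 24 (mod 28) but 24 ≡ 0 (mod 4), so the conjunction on the right does not hold.

Converse. This fails: N = 26 satisfies both congruences on the right (26 ≡ 2 mod 4 and 26 ≡ 5 mod 7) yet 26 ≡ 26 (mod 28), not 24.

Both directions fail.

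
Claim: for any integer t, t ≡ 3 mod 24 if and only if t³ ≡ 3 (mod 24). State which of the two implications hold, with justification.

(→) Suppose t ≡ 3 mod 24. Write t = 24j + 3. Then (24j + 3)³ = 13824j³ + 5184j² + 648j + 27 = 24(576j³ + 216j² + 27j + 1) + 3, so t³ ≡ 3 (mod 24).

(←) Conversely, suppose t³ ≡ 3 (mod 24). The only residue r in {0, …, 23} with r³ ≡ 3 (mod 24) is r = 3, so t ≡ 3 (mod 24).

Equivalent; both directions hold.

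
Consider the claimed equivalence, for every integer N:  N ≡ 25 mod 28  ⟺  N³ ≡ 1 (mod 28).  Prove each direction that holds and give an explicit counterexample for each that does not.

Only the forward implication holds.

[⇐] This fails: take N = 1. Then 1³ = 1 ≡ 1 (mod 28), yet 1 ≡ 1 (mod 28), not 25.

[⇒] Suppose N ≡ 25 mod 28. Write N = 28j + 25. Then (28j + 25)³ = 21952j³ + 58800j² + 52500j + 15625 = 28(784j³ + 2100j² + 1875j + 558) + 1, so N³ ≡ 1 (mod 28).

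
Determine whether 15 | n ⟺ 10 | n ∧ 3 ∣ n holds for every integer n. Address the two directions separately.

(⇒) This fails: take n = 15. Certainly 15 ∣ 15, but 10 ∤ 15.

(⇐) Suppose 10 ∣ n and 3 ∣ n. Any common multiple of 10 and 3 is a multiple of their lcm; here gcd(10, 3) = 1, so lcm(10, 3) = 10·3 = 30, so 30 ∣ n. Since 15 ∣ 30, it follows that 15 ∣ n.

The forward direction fails; the converse holds.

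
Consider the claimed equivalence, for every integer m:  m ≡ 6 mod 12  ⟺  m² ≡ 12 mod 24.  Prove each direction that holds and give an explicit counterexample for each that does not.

Equivalent; both directions hold.

(→) Suppose m ≡ 6 (mod 12). Working modulo 24, m ∈ {6, 18}; for each such r, r² ≡ 12 (mod 24).

(←) Conversely, the residues r modulo 24 with r² ≡ 12 (mod 24) are exactly {6, 18}, and each is ≡ 6 (mod 12).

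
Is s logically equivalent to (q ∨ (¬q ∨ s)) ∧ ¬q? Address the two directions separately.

(⟹) This fails. Under q = T, s = T, the left side is true but the right side is false.

(⟸) This fails. Under q = F, s = F, the left side is false but the right side is true.

Neither direction holds.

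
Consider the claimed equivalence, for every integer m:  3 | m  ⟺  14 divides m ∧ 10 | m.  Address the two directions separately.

[⇒] This fails: take m = 3. Certainly 3 ∣ 3, but 14 ∤ 3.

[⇐] This fails: take m = 70. Both 14 ∣ 70 and 10 ∣ 70, yet 70 is not a multiple of 3 (since 70 = 23·3 + 1), so 3 ∤ 70.

Both directions fail.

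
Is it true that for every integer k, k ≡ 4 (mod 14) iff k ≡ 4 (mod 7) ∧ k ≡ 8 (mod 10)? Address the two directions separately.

(⇒) fails; (⇐) holds.

(⟹) This fails: k = 32 gives 32 ≡ 4 (mod 14) but 32 ≡ 2 (mod 10), so the conjunction on the right does not hold.

(⟸) Conversely, if k ≡ 4 (mod 7) and k ≡ 8 (mod 10), then by the Chinese remainder theorem k ≡ 18 (mod 70). Since 18 ≡ 4 (mod 14) and 14 ∣ 70, we get k ≡ 4 (mod 14).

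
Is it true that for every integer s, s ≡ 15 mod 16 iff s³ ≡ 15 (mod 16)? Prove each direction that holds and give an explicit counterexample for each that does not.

Both directions hold.

(⟸) Suppose s³ ≡ 15 (mod 16). The only residue r in {0, …, 15} with r³ ≡ 15 (mod 16) is r = 15, so s ≡ 15 (mod 16).

(⟹) Suppose s ≡ 15 mod 16. Write s = 16j + 15. Then (16j + 15)³ = 4096j³ + 11520j² + 10800j + 3375 = 16(256j³ + 720j² + 675j + 210) + 15, so s³ ≡ 15 (mod 16).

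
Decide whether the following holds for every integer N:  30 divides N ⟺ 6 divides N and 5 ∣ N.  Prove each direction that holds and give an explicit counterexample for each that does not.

(⟹) If 30 ∣ N, write N = 30q. Since 30 = 5·6, N = 6·(5q), so 6 ∣ N; and since 30 = 6·5, N = 5·(6q), so 5 ∣ N.

(⟸) Suppose 6 ∣ N and 5 ∣ N. Any common multiple of 6 and 5 is a multiple of their lcm; here gcd(6, 5) = 1, so lcm(6, 5) = 6·5 = 30, so 30 ∣ N.

Equivalent; both directions hold.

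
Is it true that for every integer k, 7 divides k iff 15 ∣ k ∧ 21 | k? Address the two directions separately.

The forward direction fails; the converse holds.

Forward direction. This fails: take k = 7. Certainly 7 ∣ 7, but 15 ∤ 7.

Converse. Suppose 15 ∣ k and 21 ∣ k. Any common multiple of 15 and 21 is a multiple of their lcm; here lcm(15, 21) = 15·21/gcd(15, 21) = 315/3 = 105, so 105 ∣ k. Since 7 ∣ 105, it follows that 7 ∣ k.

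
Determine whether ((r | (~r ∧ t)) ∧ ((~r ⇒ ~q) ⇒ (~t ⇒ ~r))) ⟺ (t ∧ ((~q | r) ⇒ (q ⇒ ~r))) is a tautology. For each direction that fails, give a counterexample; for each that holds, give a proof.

(⇒) This fails. Under r = T, t = T, q = T, the left side is true but the right side is false.

(⇐) Assume the antecedent. If r is true, the antecedent forces (r = T, t = T, q = F), and the consequent holds there. If r is false, the antecedent forces (r = F, t = T, q = F) or (r = F, t = T, q = T), and the consequent holds there. Either way the consequent holds.

(⇒) fails; (⇐) holds.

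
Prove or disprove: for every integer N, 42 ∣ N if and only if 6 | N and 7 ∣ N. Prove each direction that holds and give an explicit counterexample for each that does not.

(→) If 42 ∣ N, write N = 42q. Since 42 = 7·6, N = 6·(7q), so 6 ∣ N; and since 42 = 6·7, N = 7·(6q), so 7 ∣ N.

(←) Suppose 6 ∣ N and 7 ∣ N. Any common multiple of 6 and 7 is a multiple of their lcm; here gcd(6, 7) = 1, so lcm(6, 7) = 6·7 = 42, so 42 ∣ N.

Both directions hold; the statement is true.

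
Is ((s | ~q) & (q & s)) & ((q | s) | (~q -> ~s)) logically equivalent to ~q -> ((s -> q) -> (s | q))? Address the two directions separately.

(⟹) Assume the antecedent. If q is true, ~q -> ((s -> q) -> (s | q)) reduces to true regardless of the other variables. If q is false, the antecedent cannot hold. Either way ~q -> ((s -> q) -> (s | q)) holds.

(⟸) This fails. Under q = T, s = F, the left side is false but the right side is true.

Not equivalent: only (⇒) holds.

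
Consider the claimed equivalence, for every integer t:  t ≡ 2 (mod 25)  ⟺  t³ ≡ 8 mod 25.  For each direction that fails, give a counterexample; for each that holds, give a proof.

(⇒) Suppose t ≡ 2 (mod 25). Write t = 25j + 2. Then (25j + 2)³ = 15625j³ + 3750j² + 300j + 8 = 25(625j³ + 150j² + 12j) + 8, so t³ ≡ 8 (mod 25).

(⇐) Conversely, suppose t³ ≡ 8 (mod 25). The only residue r in {0, …, 24} with r³ ≡ 8 (mod 25) is r = 2, so t ≡ 2 (mod 25).

Both directions hold.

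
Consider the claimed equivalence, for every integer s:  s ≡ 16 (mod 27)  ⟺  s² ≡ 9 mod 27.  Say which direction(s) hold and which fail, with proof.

Neither direction holds.

(→) This fails: take s = 16. Then 16 ≡ 16 (mod 27), but 16² = 256 ≡ 13 (mod 27), not 9.

(←) This fails: take s = 3. Then 3² = 9 ≡ 9 (mod 27), yet 3 ≡ 3 (mod 27), not 16.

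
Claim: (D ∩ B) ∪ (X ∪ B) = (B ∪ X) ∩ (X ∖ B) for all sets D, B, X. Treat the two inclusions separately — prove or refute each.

Reverse inclusion. Let x ∈ (B ∪ X) ∩ (X ∖ B). Then either x ∈ X and x ∉ D, B; or x ∈ D ∩ X and x ∉ B. In each case x ∈ (D ∩ B) ∪ (X ∪ B), so (B ∪ X) ∩ (X ∖ B) ⊆ (D ∩ B) ∪ (X ∪ B).

Forward inclusion. This inclusion fails. Take D = ∅, B = {1}, X = ∅; then 1 ∈ (D ∩ B) ∪ (X ∪ B) but 1 ∉ (B ∪ X) ∩ (X ∖ B).

The sets are not equal: only the reverse inclusion holds.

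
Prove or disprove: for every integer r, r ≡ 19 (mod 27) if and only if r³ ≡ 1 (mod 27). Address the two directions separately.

The forward direction holds; the converse fails.

Converse. This fails: take r = 1. Then 1³ = 1 ≡ 1 (mod 27), yet 1 ≡ 1 (mod 27), not 19.

Forward direction. Suppose r ≡ 19 (mod 27). Write r = 27j + 19. Then (27j + 19)³ = 19683j³ + 41553j² + 29241j + 6859 = 27(729j³ + 1539j² + 1083j + 254) + 1, so r³ ≡ 1 (mod 27).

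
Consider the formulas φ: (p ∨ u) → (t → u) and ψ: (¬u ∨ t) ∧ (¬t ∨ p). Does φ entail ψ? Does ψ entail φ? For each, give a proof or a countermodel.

[⇒] This fails. Under p = F, t = T, u = F, the left side is true but the right side is false.

[⇐] This fails. Under p = T, t = T, u = F, the left side is false but the right side is true.

Both directions fail.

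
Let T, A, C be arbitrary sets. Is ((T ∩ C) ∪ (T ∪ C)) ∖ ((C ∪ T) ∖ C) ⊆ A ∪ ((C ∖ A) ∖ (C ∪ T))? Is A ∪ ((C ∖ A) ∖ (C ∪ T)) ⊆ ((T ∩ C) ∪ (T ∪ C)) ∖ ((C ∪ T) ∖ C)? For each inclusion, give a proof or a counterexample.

(⟹) This inclusion fails. Take T = ∅, A = ∅, C = {1}; then 1 ∈ ((T ∩ C) ∪ (T ∪ C)) ∖ ((C ∪ T) ∖ C) but 1 ∉ A ∪ ((C ∖ A) ∖ (C ∪ T)).

(⟸) This inclusion fails. Take T = ∅, A = {1}, C = ∅; then 1 ∈ A ∪ ((C ∖ A) ∖ (C ∪ T)) but 1 ∉ ((T ∩ C) ∪ (T ∪ C)) ∖ ((C ∪ T) ∖ C).

Neither inclusion holds.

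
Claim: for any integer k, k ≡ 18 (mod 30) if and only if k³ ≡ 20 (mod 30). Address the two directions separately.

(⇒) fails and (⇐) fails.

[⇒] This fails: take k = 18. Then 18 ≡ 18 (mod 30), but 18³ = 5832 ≡ 12 (mod 30), not 20.

[⇐] This fails: take k = 20. Then 20³ = 8000 ≡ 20 (mod 30), yet 20 ≡ 20 (mod 30), not 18.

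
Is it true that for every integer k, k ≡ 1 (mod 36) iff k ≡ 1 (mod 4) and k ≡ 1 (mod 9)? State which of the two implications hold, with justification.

Both implications hold.

(←) If k ≡ 1 (mod 4) and k ≡ 1 (mod 9), then by the Chinese remainder theorem k ≡ 1 (mod 36). This is exactly k ≡ 1 (mod 36).

(→) Suppose k ≡ 1 (mod 36); write k = 36j + 1. Since 4 ∣ 36, reducing mod 4 gives k ≡ 1 (mod 4); since 9 ∣ 36, reducing mod 9 gives k ≡ 1 (mod 9).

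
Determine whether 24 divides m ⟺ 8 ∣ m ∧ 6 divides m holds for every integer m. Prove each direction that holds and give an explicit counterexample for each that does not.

(←) Suppose 8 ∣ m and 6 ∣ m. Any common multiple of 8 and 6 is a multiple of their lcm; here lcm(8, 6) = 8·6/gcd(8, 6) = 48/2 = 24, so 24 ∣ m.

(→) If 24 ∣ m, write m = 24q. Since 24 = 3·8, m = 8·(3q), so 8 ∣ m; and since 24 = 4·6, m = 6·(4q), so 6 ∣ m.

Equivalent; both directions hold.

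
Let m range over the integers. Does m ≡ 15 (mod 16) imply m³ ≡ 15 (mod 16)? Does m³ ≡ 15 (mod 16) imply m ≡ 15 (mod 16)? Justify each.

[⇒] Suppose m ≡ 15 (mod 16). Write m = 16j + 15. Then (16j + 15)³ = 4096j³ + 11520j² + 10800j + 3375 = 16(256j³ + 720j² + 675j + 210) + 15, so m³ ≡ 15 (mod 16).

[⇐] Conversely, suppose m³ ≡ 15 (mod 16). The only residue r in {0, …, 15} with r³ ≡ 15 (mod 16) is r = 15, so m ≡ 15 (mod 16).

Equivalent; both directions hold.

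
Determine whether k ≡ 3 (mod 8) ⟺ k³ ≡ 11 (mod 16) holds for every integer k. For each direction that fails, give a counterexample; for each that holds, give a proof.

Forward direction. This fails: take k = 11. Then 11 ≡ 3 (mod 8), but 11³ = 1331 ≡ 3 (mod 16), not 11.

Converse. The residues r modulo 16 with r³ ≡ 11 (mod 16) are exactly {3}, and each is ≡ 3 (mod 8).

Not equivalent: only (⇐) holds.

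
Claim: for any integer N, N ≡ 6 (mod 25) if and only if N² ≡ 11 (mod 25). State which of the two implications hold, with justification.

(⇒) holds; (⇐) fails.

(⟸) This fails: take N = 19. Then 19² = 361 ≡ 11 (mod 25), yet 19 ≡ 19 (mod 25), not 6.

(⟹) Suppose N ≡ 6 (mod 25). Write N = 25j + 6. Then (25j + 6)² = 625j² + 300j + 36 = 25(25j² + 12j + 1) + 11, so N² ≡ 11 (mod 25).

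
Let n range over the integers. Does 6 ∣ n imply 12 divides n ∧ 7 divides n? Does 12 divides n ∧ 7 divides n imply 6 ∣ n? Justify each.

Not equivalent: only (⇐) holds.

[⇒] This fails: take n = 6. Certainly 6 ∣ 6, but 12 ∤ 6.

[⇐] Suppose 12 ∣ n and 7 ∣ n. Any common multiple of 12 and 7 is a multiple of their lcm; here gcd(12, 7) = 1, so lcm(12, 7) = 12·7 = 84, so 84 ∣ n. Since 6 ∣ 84, it follows that 6 ∣ n.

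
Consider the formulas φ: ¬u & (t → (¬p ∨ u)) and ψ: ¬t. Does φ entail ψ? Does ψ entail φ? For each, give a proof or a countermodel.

Neither direction holds.

(⟹) This fails. Under u = F, p = F, t = T, the left side is true but the right side is false.

(⟸) This fails. Under u = T, p = F, t = F, the left side is false but the right side is true.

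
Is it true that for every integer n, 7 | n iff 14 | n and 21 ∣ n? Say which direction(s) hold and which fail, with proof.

Only the reverse direction holds.

(⟹) This fails: take n = 7. Certainly 7 ∣ 7, but 14 ∤ 7.

(⟸) Suppose 14 ∣ n and 21 ∣ n. Any common multiple of 14 and 21 is a multiple of their lcm; here lcm(14, 21) = 14·21/gcd(14, 21) = 294/7 = 42, so 42 ∣ n. Since 7 ∣ 42, it follows that 7 ∣ n.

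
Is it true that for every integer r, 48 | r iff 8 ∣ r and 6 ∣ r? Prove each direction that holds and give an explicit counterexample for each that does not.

Only the forward direction holds.

(←) This fails: take r = 24. Both 8 ∣ 24 and 6 ∣ 24, yet 24 is not a multiple of 48 (since 24 = 0·48 + 24), so 48 ∤ 24.

(→) If 48 ∣ r, write r = 48q. Since 48 = 6·8, r = 8·(6q), so 8 ∣ r; and since 48 = 8·6, r = 6·(8q), so 6 ∣ r.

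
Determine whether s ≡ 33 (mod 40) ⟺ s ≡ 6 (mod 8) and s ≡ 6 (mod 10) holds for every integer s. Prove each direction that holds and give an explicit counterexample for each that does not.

(⟹) This fails: s = 33 gives 33 ≡ 33 (mod 40) but 33 ≡ 1 (mod 8), so the conjunction on the right does not hold.

(⟸) This fails: s = 6 satisfies both congruences on the right (6 ≡ 6 mod 8 and 6 ≡ 6 mod 10) yet 6 ≡ 6 (mod 40), not 33.

Both directions fail.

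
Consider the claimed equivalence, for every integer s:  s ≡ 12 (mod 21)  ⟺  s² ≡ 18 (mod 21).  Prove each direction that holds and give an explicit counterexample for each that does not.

Only the forward direction holds.

Converse. This fails: take s = 9. Then 9² = 81 ≡ 18 (mod 21), yet 9 ≡ 9 (mod 21), not 12.

Forward direction. Suppose s ≡ 12 (mod 21). Write s = 21j + 12. Then (21j + 12)² = 441j² + 504j + 144 = 21(21j² + 24j + 6) + 18, so s² ≡ 18 (mod 21).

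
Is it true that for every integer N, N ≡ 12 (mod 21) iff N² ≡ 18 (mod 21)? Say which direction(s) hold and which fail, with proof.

Only the forward implication holds.

(⟹) Suppose N ≡ 12 (mod 21). Write N = 21j + 12. Then (21j + 12)² = 441j² + 504j + 144 = 21(21j² + 24j + 6) + 18, so N² ≡ 18 (mod 21).

(⟸) This fails: take N = 9. Then 9² = 81 ≡ 18 (mod 21), yet 9 ≡ 9 (mod 21), not 12.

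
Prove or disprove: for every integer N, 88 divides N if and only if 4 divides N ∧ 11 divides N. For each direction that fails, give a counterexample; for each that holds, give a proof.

(⇒) holds; (⇐) fails.

[⇒] If 88 ∣ N, write N = 88q. Since 88 = 22·4, N = 4·(22q), so 4 ∣ N; and since 88 = 8·11, N = 11·(8q), so 11 ∣ N.

[⇐] This fails: take N = 44. Both 4 ∣ 44 and 11 ∣ 44, yet 44 is not a multiple of 88 (since 44 = 0·88 + 44), so 88 ∤ 44.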